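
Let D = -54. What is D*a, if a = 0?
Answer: 0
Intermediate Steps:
D*a = -54*0 = 0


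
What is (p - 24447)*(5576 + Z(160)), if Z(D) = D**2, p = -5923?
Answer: -946815120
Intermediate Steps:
(p - 24447)*(5576 + Z(160)) = (-5923 - 24447)*(5576 + 160**2) = -30370*(5576 + 25600) = -30370*31176 = -946815120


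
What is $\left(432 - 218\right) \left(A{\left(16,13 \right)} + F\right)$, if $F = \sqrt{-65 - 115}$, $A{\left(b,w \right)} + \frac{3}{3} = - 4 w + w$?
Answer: $-8560 + 1284 i \sqrt{5} \approx -8560.0 + 2871.1 i$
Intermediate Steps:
$A{\left(b,w \right)} = -1 - 3 w$ ($A{\left(b,w \right)} = -1 + \left(- 4 w + w\right) = -1 - 3 w$)
$F = 6 i \sqrt{5}$ ($F = \sqrt{-65 - 115} = \sqrt{-180} = 6 i \sqrt{5} \approx 13.416 i$)
$\left(432 - 218\right) \left(A{\left(16,13 \right)} + F\right) = \left(432 - 218\right) \left(\left(-1 - 39\right) + 6 i \sqrt{5}\right) = 214 \left(\left(-1 - 39\right) + 6 i \sqrt{5}\right) = 214 \left(-40 + 6 i \sqrt{5}\right) = -8560 + 1284 i \sqrt{5}$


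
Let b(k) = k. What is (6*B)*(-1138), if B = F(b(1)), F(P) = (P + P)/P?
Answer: -13656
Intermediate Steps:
F(P) = 2 (F(P) = (2*P)/P = 2)
B = 2
(6*B)*(-1138) = (6*2)*(-1138) = 12*(-1138) = -13656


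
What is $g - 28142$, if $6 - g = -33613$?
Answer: $5477$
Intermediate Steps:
$g = 33619$ ($g = 6 - -33613 = 6 + 33613 = 33619$)
$g - 28142 = 33619 - 28142 = 5477$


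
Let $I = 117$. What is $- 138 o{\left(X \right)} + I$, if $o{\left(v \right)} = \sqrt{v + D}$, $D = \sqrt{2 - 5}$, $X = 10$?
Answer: $117 - 138 \sqrt{10 + i \sqrt{3}} \approx -321.02 - 37.653 i$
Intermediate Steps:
$D = i \sqrt{3}$ ($D = \sqrt{-3} = i \sqrt{3} \approx 1.732 i$)
$o{\left(v \right)} = \sqrt{v + i \sqrt{3}}$
$- 138 o{\left(X \right)} + I = - 138 \sqrt{10 + i \sqrt{3}} + 117 = 117 - 138 \sqrt{10 + i \sqrt{3}}$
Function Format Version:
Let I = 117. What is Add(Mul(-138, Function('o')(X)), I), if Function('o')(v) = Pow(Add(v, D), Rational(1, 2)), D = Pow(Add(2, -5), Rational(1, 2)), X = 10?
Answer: Add(117, Mul(-138, Pow(Add(10, Mul(I, Pow(3, Rational(1, 2)))), Rational(1, 2)))) ≈ Add(-321.02, Mul(-37.653, I))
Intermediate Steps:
D = Mul(I, Pow(3, Rational(1, 2))) (D = Pow(-3, Rational(1, 2)) = Mul(I, Pow(3, Rational(1, 2))) ≈ Mul(1.7320, I))
Function('o')(v) = Pow(Add(v, Mul(I, Pow(3, Rational(1, 2)))), Rational(1, 2))
Add(Mul(-138, Function('o')(X)), I) = Add(Mul(-138, Pow(Add(10, Mul(I, Pow(3, Rational(1, 2)))), Rational(1, 2))), 117) = Add(117, Mul(-138, Pow(Add(10, Mul(I, Pow(3, Rational(1, 2)))), Rational(1, 2))))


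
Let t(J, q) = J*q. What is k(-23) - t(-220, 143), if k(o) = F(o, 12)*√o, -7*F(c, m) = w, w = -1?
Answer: 31460 + I*√23/7 ≈ 31460.0 + 0.68512*I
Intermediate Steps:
F(c, m) = ⅐ (F(c, m) = -⅐*(-1) = ⅐)
k(o) = √o/7
k(-23) - t(-220, 143) = √(-23)/7 - (-220)*143 = (I*√23)/7 - 1*(-31460) = I*√23/7 + 31460 = 31460 + I*√23/7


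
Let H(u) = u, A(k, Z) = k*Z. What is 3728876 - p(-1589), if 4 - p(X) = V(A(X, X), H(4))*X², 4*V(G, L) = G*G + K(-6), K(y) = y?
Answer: 16096942149149847923/4 ≈ 4.0242e+18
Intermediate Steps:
A(k, Z) = Z*k
V(G, L) = -3/2 + G²/4 (V(G, L) = (G*G - 6)/4 = (G² - 6)/4 = (-6 + G²)/4 = -3/2 + G²/4)
p(X) = 4 - X²*(-3/2 + X⁴/4) (p(X) = 4 - (-3/2 + (X*X)²/4)*X² = 4 - (-3/2 + (X²)²/4)*X² = 4 - (-3/2 + X⁴/4)*X² = 4 - X²*(-3/2 + X⁴/4))
3728876 - p(-1589) = 3728876 - (4 + (¼)*(-1589)²*(6 - 1*(-1589)⁴)) = 3728876 - (4 + (¼)*2524921*(6 - 1*6375226056241)) = 3728876 - (4 + (¼)*2524921*(6 - 6375226056241)) = 3728876 - (4 + (¼)*2524921*(-6375226056235)) = 3728876 - (4 - 16096942149134932435/4) = 3728876 - 1*(-16096942149134932419/4) = 3728876 + 16096942149134932419/4 = 16096942149149847923/4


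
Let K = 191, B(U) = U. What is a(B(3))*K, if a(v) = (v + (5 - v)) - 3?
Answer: 382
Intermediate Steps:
a(v) = 2 (a(v) = 5 - 3 = 2)
a(B(3))*K = 2*191 = 382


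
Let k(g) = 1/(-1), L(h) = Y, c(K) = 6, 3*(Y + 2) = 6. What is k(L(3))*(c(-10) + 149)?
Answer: -155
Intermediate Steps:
Y = 0 (Y = -2 + (⅓)*6 = -2 + 2 = 0)
L(h) = 0
k(g) = -1
k(L(3))*(c(-10) + 149) = -(6 + 149) = -1*155 = -155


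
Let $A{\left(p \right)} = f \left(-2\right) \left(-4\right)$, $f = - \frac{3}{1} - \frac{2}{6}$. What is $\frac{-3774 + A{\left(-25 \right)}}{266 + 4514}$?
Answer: $- \frac{5701}{7170} \approx -0.79512$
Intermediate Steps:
$f = - \frac{10}{3}$ ($f = \left(-3\right) 1 - \frac{1}{3} = -3 - \frac{1}{3} = - \frac{10}{3} \approx -3.3333$)
$A{\left(p \right)} = - \frac{80}{3}$ ($A{\left(p \right)} = \left(- \frac{10}{3}\right) \left(-2\right) \left(-4\right) = \frac{20}{3} \left(-4\right) = - \frac{80}{3}$)
$\frac{-3774 + A{\left(-25 \right)}}{266 + 4514} = \frac{-3774 - \frac{80}{3}}{266 + 4514} = - \frac{11402}{3 \cdot 4780} = \left(- \frac{11402}{3}\right) \frac{1}{4780} = - \frac{5701}{7170}$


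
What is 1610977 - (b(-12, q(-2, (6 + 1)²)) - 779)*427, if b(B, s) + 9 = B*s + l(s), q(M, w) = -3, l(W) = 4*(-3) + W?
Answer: 1938486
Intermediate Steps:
l(W) = -12 + W
b(B, s) = -21 + s + B*s (b(B, s) = -9 + (B*s + (-12 + s)) = -9 + (-12 + s + B*s) = -21 + s + B*s)
1610977 - (b(-12, q(-2, (6 + 1)²)) - 779)*427 = 1610977 - ((-21 - 3 - 12*(-3)) - 779)*427 = 1610977 - ((-21 - 3 + 36) - 779)*427 = 1610977 - (12 - 779)*427 = 1610977 - (-767)*427 = 1610977 - 1*(-327509) = 1610977 + 327509 = 1938486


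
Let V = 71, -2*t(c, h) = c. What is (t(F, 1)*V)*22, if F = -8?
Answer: 6248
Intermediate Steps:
t(c, h) = -c/2
(t(F, 1)*V)*22 = (-1/2*(-8)*71)*22 = (4*71)*22 = 284*22 = 6248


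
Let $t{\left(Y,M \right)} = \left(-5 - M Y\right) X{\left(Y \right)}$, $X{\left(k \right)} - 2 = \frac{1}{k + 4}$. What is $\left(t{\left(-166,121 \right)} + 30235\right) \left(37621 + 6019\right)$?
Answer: $\frac{248403964060}{81} \approx 3.0667 \cdot 10^{9}$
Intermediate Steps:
$X{\left(k \right)} = 2 + \frac{1}{4 + k}$ ($X{\left(k \right)} = 2 + \frac{1}{k + 4} = 2 + \frac{1}{4 + k}$)
$t{\left(Y,M \right)} = \frac{\left(-5 - M Y\right) \left(9 + 2 Y\right)}{4 + Y}$ ($t{\left(Y,M \right)} = \left(-5 - M Y\right) \frac{9 + 2 Y}{4 + Y} = \frac{\left(-5 - M Y\right) \left(9 + 2 Y\right)}{4 + Y}$)
$\left(t{\left(-166,121 \right)} + 30235\right) \left(37621 + 6019\right) = \left(- \frac{\left(5 + 121 \left(-166\right)\right) \left(9 + 2 \left(-166\right)\right)}{4 - 166} + 30235\right) \left(37621 + 6019\right) = \left(- \frac{\left(5 - 20086\right) \left(9 - 332\right)}{-162} + 30235\right) 43640 = \left(\left(-1\right) \left(- \frac{1}{162}\right) \left(-20081\right) \left(-323\right) + 30235\right) 43640 = \left(\frac{6486163}{162} + 30235\right) 43640 = \frac{11384233}{162} \cdot 43640 = \frac{248403964060}{81}$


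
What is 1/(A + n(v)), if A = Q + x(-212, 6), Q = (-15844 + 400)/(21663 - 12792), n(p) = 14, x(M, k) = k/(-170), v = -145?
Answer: 251345/3072379 ≈ 0.081808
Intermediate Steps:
x(M, k) = -k/170 (x(M, k) = k*(-1/170) = -k/170)
Q = -5148/2957 (Q = -15444/8871 = -15444*1/8871 = -5148/2957 ≈ -1.7410)
A = -446451/251345 (A = -5148/2957 - 1/170*6 = -5148/2957 - 3/85 = -446451/251345 ≈ -1.7762)
1/(A + n(v)) = 1/(-446451/251345 + 14) = 1/(3072379/251345) = 251345/3072379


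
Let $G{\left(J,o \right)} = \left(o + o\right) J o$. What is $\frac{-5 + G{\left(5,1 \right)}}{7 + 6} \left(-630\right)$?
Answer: $- \frac{3150}{13} \approx -242.31$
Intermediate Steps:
$G{\left(J,o \right)} = 2 J o^{2}$ ($G{\left(J,o \right)} = 2 o J o = 2 J o o = 2 J o^{2}$)
$\frac{-5 + G{\left(5,1 \right)}}{7 + 6} \left(-630\right) = \frac{-5 + 2 \cdot 5 \cdot 1^{2}}{7 + 6} \left(-630\right) = \frac{-5 + 2 \cdot 5 \cdot 1}{13} \left(-630\right) = \left(-5 + 10\right) \frac{1}{13} \left(-630\right) = 5 \cdot \frac{1}{13} \left(-630\right) = \frac{5}{13} \left(-630\right) = - \frac{3150}{13}$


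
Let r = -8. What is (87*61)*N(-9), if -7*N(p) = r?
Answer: 42456/7 ≈ 6065.1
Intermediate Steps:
N(p) = 8/7 (N(p) = -⅐*(-8) = 8/7)
(87*61)*N(-9) = (87*61)*(8/7) = 5307*(8/7) = 42456/7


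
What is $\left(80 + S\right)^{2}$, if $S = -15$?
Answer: $4225$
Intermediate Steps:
$\left(80 + S\right)^{2} = \left(80 - 15\right)^{2} = 65^{2} = 4225$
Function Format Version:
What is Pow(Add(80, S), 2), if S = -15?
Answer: 4225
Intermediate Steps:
Pow(Add(80, S), 2) = Pow(Add(80, -15), 2) = Pow(65, 2) = 4225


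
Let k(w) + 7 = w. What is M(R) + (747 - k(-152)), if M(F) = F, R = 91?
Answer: 997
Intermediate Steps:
k(w) = -7 + w
M(R) + (747 - k(-152)) = 91 + (747 - (-7 - 152)) = 91 + (747 - 1*(-159)) = 91 + (747 + 159) = 91 + 906 = 997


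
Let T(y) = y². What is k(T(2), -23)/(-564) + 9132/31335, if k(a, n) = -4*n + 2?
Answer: 7819/62670 ≈ 0.12476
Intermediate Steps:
k(a, n) = 2 - 4*n
k(T(2), -23)/(-564) + 9132/31335 = (2 - 4*(-23))/(-564) + 9132/31335 = (2 + 92)*(-1/564) + 9132*(1/31335) = 94*(-1/564) + 3044/10445 = -⅙ + 3044/10445 = 7819/62670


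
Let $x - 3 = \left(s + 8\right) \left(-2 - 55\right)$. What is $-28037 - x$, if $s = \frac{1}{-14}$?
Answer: $- \frac{386233}{14} \approx -27588.0$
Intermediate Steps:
$s = - \frac{1}{14} \approx -0.071429$
$x = - \frac{6285}{14}$ ($x = 3 + \left(- \frac{1}{14} + 8\right) \left(-2 - 55\right) = 3 + \frac{111}{14} \left(-57\right) = 3 - \frac{6327}{14} = - \frac{6285}{14} \approx -448.93$)
$-28037 - x = -28037 - - \frac{6285}{14} = -28037 + \frac{6285}{14} = - \frac{386233}{14}$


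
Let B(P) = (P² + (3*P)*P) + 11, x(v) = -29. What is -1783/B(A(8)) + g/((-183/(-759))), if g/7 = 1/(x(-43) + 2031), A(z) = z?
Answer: -2821697/423462 ≈ -6.6634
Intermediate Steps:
B(P) = 11 + 4*P² (B(P) = (P² + 3*P²) + 11 = 4*P² + 11 = 11 + 4*P²)
g = 1/286 (g = 7/(-29 + 2031) = 7/2002 = 7*(1/2002) = 1/286 ≈ 0.0034965)
-1783/B(A(8)) + g/((-183/(-759))) = -1783/(11 + 4*8²) + 1/(286*((-183/(-759)))) = -1783/(11 + 4*64) + 1/(286*((-183*(-1/759)))) = -1783/(11 + 256) + 1/(286*(61/253)) = -1783/267 + (1/286)*(253/61) = -1783*1/267 + 23/1586 = -1783/267 + 23/1586 = -2821697/423462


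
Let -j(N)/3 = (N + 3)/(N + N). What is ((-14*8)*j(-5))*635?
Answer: 42672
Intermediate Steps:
j(N) = -3*(3 + N)/(2*N) (j(N) = -3*(N + 3)/(N + N) = -3*(3 + N)/(2*N))
((-14*8)*j(-5))*635 = ((-14*8)*((3/2)*(-3 - 1*(-5))/(-5)))*635 = -168*(-1)*(-3 + 5)/5*635 = -168*(-1)*2/5*635 = -112*(-⅗)*635 = (336/5)*635 = 42672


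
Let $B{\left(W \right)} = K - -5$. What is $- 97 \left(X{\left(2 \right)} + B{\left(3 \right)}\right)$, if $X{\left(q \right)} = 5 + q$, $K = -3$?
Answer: $-873$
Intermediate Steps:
$B{\left(W \right)} = 2$ ($B{\left(W \right)} = -3 - -5 = -3 + 5 = 2$)
$- 97 \left(X{\left(2 \right)} + B{\left(3 \right)}\right) = - 97 \left(\left(5 + 2\right) + 2\right) = - 97 \left(7 + 2\right) = \left(-97\right) 9 = -873$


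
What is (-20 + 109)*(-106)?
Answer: -9434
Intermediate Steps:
(-20 + 109)*(-106) = 89*(-106) = -9434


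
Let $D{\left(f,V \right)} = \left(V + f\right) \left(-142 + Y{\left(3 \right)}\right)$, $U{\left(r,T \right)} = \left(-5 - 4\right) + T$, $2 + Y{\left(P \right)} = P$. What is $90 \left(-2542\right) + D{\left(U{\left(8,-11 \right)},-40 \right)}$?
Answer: $-220320$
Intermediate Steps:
$Y{\left(P \right)} = -2 + P$
$U{\left(r,T \right)} = -9 + T$
$D{\left(f,V \right)} = - 141 V - 141 f$ ($D{\left(f,V \right)} = \left(V + f\right) \left(-142 + \left(-2 + 3\right)\right) = \left(V + f\right) \left(-142 + 1\right) = \left(V + f\right) \left(-141\right) = - 141 V - 141 f$)
$90 \left(-2542\right) + D{\left(U{\left(8,-11 \right)},-40 \right)} = 90 \left(-2542\right) - \left(-5640 + 141 \left(-9 - 11\right)\right) = -228780 + \left(5640 - -2820\right) = -228780 + \left(5640 + 2820\right) = -228780 + 8460 = -220320$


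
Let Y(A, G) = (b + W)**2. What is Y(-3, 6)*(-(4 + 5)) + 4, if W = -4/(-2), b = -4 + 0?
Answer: -32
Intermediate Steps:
b = -4
W = 2 (W = -4*(-1/2) = 2)
Y(A, G) = 4 (Y(A, G) = (-4 + 2)**2 = (-2)**2 = 4)
Y(-3, 6)*(-(4 + 5)) + 4 = 4*(-(4 + 5)) + 4 = 4*(-1*9) + 4 = 4*(-9) + 4 = -36 + 4 = -32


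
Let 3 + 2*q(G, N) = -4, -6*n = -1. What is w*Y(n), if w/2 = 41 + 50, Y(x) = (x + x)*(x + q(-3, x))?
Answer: -1820/9 ≈ -202.22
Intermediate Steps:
n = ⅙ (n = -⅙*(-1) = ⅙ ≈ 0.16667)
q(G, N) = -7/2 (q(G, N) = -3/2 + (½)*(-4) = -3/2 - 2 = -7/2)
Y(x) = 2*x*(-7/2 + x) (Y(x) = (x + x)*(x - 7/2) = (2*x)*(-7/2 + x) = 2*x*(-7/2 + x))
w = 182 (w = 2*(41 + 50) = 2*91 = 182)
w*Y(n) = 182*((-7 + 2*(⅙))/6) = 182*((-7 + ⅓)/6) = 182*((⅙)*(-20/3)) = 182*(-10/9) = -1820/9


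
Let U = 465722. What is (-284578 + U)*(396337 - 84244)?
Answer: 56533774392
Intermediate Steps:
(-284578 + U)*(396337 - 84244) = (-284578 + 465722)*(396337 - 84244) = 181144*312093 = 56533774392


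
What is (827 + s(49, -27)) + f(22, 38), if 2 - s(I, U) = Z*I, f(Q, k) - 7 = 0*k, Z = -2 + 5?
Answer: 689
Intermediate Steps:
Z = 3
f(Q, k) = 7 (f(Q, k) = 7 + 0*k = 7 + 0 = 7)
s(I, U) = 2 - 3*I
(827 + s(49, -27)) + f(22, 38) = (827 + (2 - 3*49)) + 7 = (827 + (2 - 147)) + 7 = (827 - 145) + 7 = 682 + 7 = 689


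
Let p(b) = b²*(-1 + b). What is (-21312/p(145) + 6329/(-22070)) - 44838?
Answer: -4161188712017/92804350 ≈ -44838.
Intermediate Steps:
(-21312/p(145) + 6329/(-22070)) - 44838 = (-21312*1/(21025*(-1 + 145)) + 6329/(-22070)) - 44838 = (-21312/(21025*144) + 6329*(-1/22070)) - 44838 = (-21312/3027600 - 6329/22070) - 44838 = (-21312*1/3027600 - 6329/22070) - 44838 = (-148/21025 - 6329/22070) - 44838 = -27266717/92804350 - 44838 = -4161188712017/92804350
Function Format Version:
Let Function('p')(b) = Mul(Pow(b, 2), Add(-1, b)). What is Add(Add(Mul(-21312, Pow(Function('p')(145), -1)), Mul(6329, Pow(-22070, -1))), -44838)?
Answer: Rational(-4161188712017, 92804350) ≈ -44838.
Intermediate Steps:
Add(Add(Mul(-21312, Pow(Function('p')(145), -1)), Mul(6329, Pow(-22070, -1))), -44838) = Add(Add(Mul(-21312, Pow(Mul(Pow(145, 2), Add(-1, 145)), -1)), Mul(6329, Pow(-22070, -1))), -44838) = Add(Add(Mul(-21312, Pow(Mul(21025, 144), -1)), Mul(6329, Rational(-1, 22070))), -44838) = Add(Add(Mul(-21312, Pow(3027600, -1)), Rational(-6329, 22070)), -44838) = Add(Add(Mul(-21312, Rational(1, 3027600)), Rational(-6329, 22070)), -44838) = Add(Add(Rational(-148, 21025), Rational(-6329, 22070)), -44838) = Add(Rational(-27266717, 92804350), -44838) = Rational(-4161188712017, 92804350)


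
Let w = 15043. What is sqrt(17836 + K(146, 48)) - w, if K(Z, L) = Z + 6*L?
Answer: -15043 + 3*sqrt(2030) ≈ -14908.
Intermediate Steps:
sqrt(17836 + K(146, 48)) - w = sqrt(17836 + (146 + 6*48)) - 1*15043 = sqrt(17836 + (146 + 288)) - 15043 = sqrt(17836 + 434) - 15043 = sqrt(18270) - 15043 = 3*sqrt(2030) - 15043 = -15043 + 3*sqrt(2030)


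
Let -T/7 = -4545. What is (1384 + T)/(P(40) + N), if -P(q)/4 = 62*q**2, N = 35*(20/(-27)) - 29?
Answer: -896373/10715083 ≈ -0.083655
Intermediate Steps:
T = 31815 (T = -7*(-4545) = 31815)
N = -1483/27 (N = 35*(20*(-1/27)) - 29 = 35*(-20/27) - 29 = -700/27 - 29 = -1483/27 ≈ -54.926)
P(q) = -248*q**2
(1384 + T)/(P(40) + N) = (1384 + 31815)/(-248*40**2 - 1483/27) = 33199/(-248*1600 - 1483/27) = 33199/(-396800 - 1483/27) = 33199/(-10715083/27) = 33199*(-27/10715083) = -896373/10715083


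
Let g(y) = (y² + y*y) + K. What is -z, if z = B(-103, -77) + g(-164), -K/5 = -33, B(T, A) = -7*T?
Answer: -54678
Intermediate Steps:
K = 165 (K = -5*(-33) = 165)
g(y) = 165 + 2*y² (g(y) = (y² + y*y) + 165 = (y² + y²) + 165 = 2*y² + 165 = 165 + 2*y²)
z = 54678 (z = -7*(-103) + (165 + 2*(-164)²) = 721 + (165 + 2*26896) = 721 + (165 + 53792) = 721 + 53957 = 54678)
-z = -1*54678 = -54678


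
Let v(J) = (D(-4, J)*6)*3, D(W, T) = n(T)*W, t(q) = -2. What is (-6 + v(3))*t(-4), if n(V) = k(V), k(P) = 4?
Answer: 588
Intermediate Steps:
n(V) = 4
D(W, T) = 4*W
v(J) = -288 (v(J) = ((4*(-4))*6)*3 = -16*6*3 = -96*3 = -288)
(-6 + v(3))*t(-4) = (-6 - 288)*(-2) = -294*(-2) = 588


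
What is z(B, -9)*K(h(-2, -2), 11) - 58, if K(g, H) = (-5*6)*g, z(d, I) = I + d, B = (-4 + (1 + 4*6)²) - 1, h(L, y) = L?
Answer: 36602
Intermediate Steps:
B = 620 (B = (-4 + (1 + 24)²) - 1 = (-4 + 25²) - 1 = (-4 + 625) - 1 = 621 - 1 = 620)
K(g, H) = -30*g
z(B, -9)*K(h(-2, -2), 11) - 58 = (-9 + 620)*(-30*(-2)) - 58 = 611*60 - 58 = 36660 - 58 = 36602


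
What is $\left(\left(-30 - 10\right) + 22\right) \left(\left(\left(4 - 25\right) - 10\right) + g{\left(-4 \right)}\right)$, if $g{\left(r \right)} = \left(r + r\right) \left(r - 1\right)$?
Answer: $-162$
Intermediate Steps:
$g{\left(r \right)} = 2 r \left(-1 + r\right)$
$\left(\left(-30 - 10\right) + 22\right) \left(\left(\left(4 - 25\right) - 10\right) + g{\left(-4 \right)}\right) = \left(\left(-30 - 10\right) + 22\right) \left(\left(\left(4 - 25\right) - 10\right) + 2 \left(-4\right) \left(-1 - 4\right)\right) = \left(-40 + 22\right) \left(\left(-21 - 10\right) + 2 \left(-4\right) \left(-5\right)\right) = - 18 \left(-31 + 40\right) = \left(-18\right) 9 = -162$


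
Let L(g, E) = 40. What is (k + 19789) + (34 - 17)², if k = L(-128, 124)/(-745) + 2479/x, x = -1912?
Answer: 5719596597/284888 ≈ 20077.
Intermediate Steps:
k = -384667/284888 (k = 40/(-745) + 2479/(-1912) = 40*(-1/745) + 2479*(-1/1912) = -8/149 - 2479/1912 = -384667/284888 ≈ -1.3502)
(k + 19789) + (34 - 17)² = (-384667/284888 + 19789) + (34 - 17)² = 5637263965/284888 + 17² = 5637263965/284888 + 289 = 5719596597/284888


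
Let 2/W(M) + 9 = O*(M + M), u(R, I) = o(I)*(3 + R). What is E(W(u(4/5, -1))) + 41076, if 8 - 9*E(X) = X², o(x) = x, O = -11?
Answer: 51434878168/1252161 ≈ 41077.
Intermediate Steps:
u(R, I) = I*(3 + R)
W(M) = 2/(-9 - 22*M) (W(M) = 2/(-9 - 11*(M + M)) = 2/(-9 - 22*M))
E(X) = 8/9 - X²/9
E(W(u(4/5, -1))) + 41076 = (8/9 - 4/(-9 - (-22)*(3 + 4/5))²/9) + 41076 = (8/9 - 4/(-9 - (-22)*(3 + 4*(⅕)))²/9) + 41076 = (8/9 - 4/(-9 - (-22)*(3 + ⅘))²/9) + 41076 = (8/9 - 4/(-9 - (-22)*19/5)²/9) + 41076 = (8/9 - 4/(-9 - 22*(-19/5))²/9) + 41076 = (8/9 - 4/(-9 + 418/5)²/9) + 41076 = (8/9 - (2/(373/5))²/9) + 41076 = (8/9 - (2*(5/373))²/9) + 41076 = (8/9 - (10/373)²/9) + 41076 = (8/9 - ⅑*100/139129) + 41076 = (8/9 - 100/1252161) + 41076 = 1112932/1252161 + 41076 = 51434878168/1252161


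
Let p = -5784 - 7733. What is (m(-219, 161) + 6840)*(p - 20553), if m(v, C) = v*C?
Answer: 968235330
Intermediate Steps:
m(v, C) = C*v
p = -13517
(m(-219, 161) + 6840)*(p - 20553) = (161*(-219) + 6840)*(-13517 - 20553) = (-35259 + 6840)*(-34070) = -28419*(-34070) = 968235330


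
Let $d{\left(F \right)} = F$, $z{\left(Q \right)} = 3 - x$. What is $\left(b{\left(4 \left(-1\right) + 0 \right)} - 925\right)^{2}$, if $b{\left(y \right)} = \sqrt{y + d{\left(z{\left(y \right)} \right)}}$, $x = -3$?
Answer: $\left(925 - \sqrt{2}\right)^{2} \approx 8.5301 \cdot 10^{5}$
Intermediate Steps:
$z{\left(Q \right)} = 6$ ($z{\left(Q \right)} = 3 - -3 = 3 + 3 = 6$)
$b{\left(y \right)} = \sqrt{6 + y}$ ($b{\left(y \right)} = \sqrt{y + 6} = \sqrt{6 + y}$)
$\left(b{\left(4 \left(-1\right) + 0 \right)} - 925\right)^{2} = \left(\sqrt{6 + \left(4 \left(-1\right) + 0\right)} - 925\right)^{2} = \left(\sqrt{6 + \left(-4 + 0\right)} - 925\right)^{2} = \left(\sqrt{6 - 4} - 925\right)^{2} = \left(\sqrt{2} - 925\right)^{2} = \left(-925 + \sqrt{2}\right)^{2}$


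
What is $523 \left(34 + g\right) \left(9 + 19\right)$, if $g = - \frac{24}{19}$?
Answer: $\frac{9108568}{19} \approx 4.794 \cdot 10^{5}$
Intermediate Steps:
$g = - \frac{24}{19}$ ($g = \left(-24\right) \frac{1}{19} = - \frac{24}{19} \approx -1.2632$)
$523 \left(34 + g\right) \left(9 + 19\right) = 523 \left(34 - \frac{24}{19}\right) \left(9 + 19\right) = 523 \cdot \frac{622}{19} \cdot 28 = 523 \cdot \frac{17416}{19} = \frac{9108568}{19}$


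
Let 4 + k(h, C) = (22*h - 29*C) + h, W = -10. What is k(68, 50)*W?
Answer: -1100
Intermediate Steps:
k(h, C) = -4 - 29*C + 23*h (k(h, C) = -4 + ((22*h - 29*C) + h) = -4 + ((-29*C + 22*h) + h) = -4 + (-29*C + 23*h) = -4 - 29*C + 23*h)
k(68, 50)*W = (-4 - 29*50 + 23*68)*(-10) = (-4 - 1450 + 1564)*(-10) = 110*(-10) = -1100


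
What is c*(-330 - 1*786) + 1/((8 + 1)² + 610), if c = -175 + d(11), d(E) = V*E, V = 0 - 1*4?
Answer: 168883165/691 ≈ 2.4440e+5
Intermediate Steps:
V = -4 (V = 0 - 4 = -4)
d(E) = -4*E
c = -219 (c = -175 - 4*11 = -175 - 44 = -219)
c*(-330 - 1*786) + 1/((8 + 1)² + 610) = -219*(-330 - 1*786) + 1/((8 + 1)² + 610) = -219*(-330 - 786) + 1/(9² + 610) = -219*(-1116) + 1/(81 + 610) = 244404 + 1/691 = 168883165/691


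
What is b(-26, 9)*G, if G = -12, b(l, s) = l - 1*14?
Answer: 480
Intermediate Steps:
b(l, s) = -14 + l (b(l, s) = l - 14 = -14 + l)
b(-26, 9)*G = (-14 - 26)*(-12) = -40*(-12) = 480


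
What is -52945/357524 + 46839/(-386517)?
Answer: -12403403067/46063034636 ≈ -0.26927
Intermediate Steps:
-52945/357524 + 46839/(-386517) = -52945*1/357524 + 46839*(-1/386517) = -52945/357524 - 15613/128839 = -12403403067/46063034636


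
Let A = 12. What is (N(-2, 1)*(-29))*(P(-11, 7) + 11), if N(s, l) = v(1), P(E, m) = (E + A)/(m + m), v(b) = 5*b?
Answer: -22475/14 ≈ -1605.4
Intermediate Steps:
P(E, m) = (12 + E)/(2*m) (P(E, m) = (E + 12)/(m + m) = (12 + E)/((2*m)) = (12 + E)*(1/(2*m)) = (12 + E)/(2*m))
N(s, l) = 5 (N(s, l) = 5*1 = 5)
(N(-2, 1)*(-29))*(P(-11, 7) + 11) = (5*(-29))*((½)*(12 - 11)/7 + 11) = -145*((½)*(⅐)*1 + 11) = -145*(1/14 + 11) = -145*155/14 = -22475/14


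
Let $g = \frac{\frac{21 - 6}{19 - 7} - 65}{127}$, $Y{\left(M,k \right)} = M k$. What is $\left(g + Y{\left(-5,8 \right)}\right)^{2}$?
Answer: $\frac{423330625}{258064} \approx 1640.4$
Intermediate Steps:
$g = - \frac{255}{508}$ ($g = \left(\frac{15}{12} - 65\right) \frac{1}{127} = \left(15 \cdot \frac{1}{12} - 65\right) \frac{1}{127} = \left(\frac{5}{4} - 65\right) \frac{1}{127} = \left(- \frac{255}{4}\right) \frac{1}{127} = - \frac{255}{508} \approx -0.50197$)
$\left(g + Y{\left(-5,8 \right)}\right)^{2} = \left(- \frac{255}{508} - 40\right)^{2} = \left(- \frac{20575}{508}\right)^{2} = \frac{423330625}{258064}$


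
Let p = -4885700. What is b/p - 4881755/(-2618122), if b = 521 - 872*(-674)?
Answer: 11155341377561/6395679327700 ≈ 1.7442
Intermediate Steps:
b = 588249 (b = 521 + 587728 = 588249)
b/p - 4881755/(-2618122) = 588249/(-4885700) - 4881755/(-2618122) = 588249*(-1/4885700) - 4881755*(-1/2618122) = -588249/4885700 + 4881755/2618122 = 11155341377561/6395679327700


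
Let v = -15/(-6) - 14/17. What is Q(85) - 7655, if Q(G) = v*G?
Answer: -15025/2 ≈ -7512.5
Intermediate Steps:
v = 57/34 (v = -15*(-⅙) - 14*1/17 = 5/2 - 14/17 = 57/34 ≈ 1.6765)
Q(G) = 57*G/34
Q(85) - 7655 = (57/34)*85 - 7655 = 285/2 - 7655 = -15025/2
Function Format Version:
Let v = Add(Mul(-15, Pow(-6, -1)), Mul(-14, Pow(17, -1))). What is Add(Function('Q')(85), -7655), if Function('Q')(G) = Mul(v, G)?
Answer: Rational(-15025, 2) ≈ -7512.5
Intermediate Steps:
v = Rational(57, 34) (v = Add(Mul(-15, Rational(-1, 6)), Mul(-14, Rational(1, 17))) = Add(Rational(5, 2), Rational(-14, 17)) = Rational(57, 34) ≈ 1.6765)
Function('Q')(G) = Mul(Rational(57, 34), G)
Add(Function('Q')(85), -7655) = Add(Mul(Rational(57, 34), 85), -7655) = Add(Rational(285, 2), -7655) = Rational(-15025, 2)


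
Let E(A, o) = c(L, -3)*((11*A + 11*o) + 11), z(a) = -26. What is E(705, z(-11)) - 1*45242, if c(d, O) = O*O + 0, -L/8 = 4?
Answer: 22078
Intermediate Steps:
L = -32 (L = -8*4 = -32)
c(d, O) = O² (c(d, O) = O² + 0 = O²)
E(A, o) = 99 + 99*A + 99*o (E(A, o) = (-3)²*((11*A + 11*o) + 11) = 9*(11 + 11*A + 11*o) = 99 + 99*A + 99*o)
E(705, z(-11)) - 1*45242 = (99 + 99*705 + 99*(-26)) - 1*45242 = (99 + 69795 - 2574) - 45242 = 67320 - 45242 = 22078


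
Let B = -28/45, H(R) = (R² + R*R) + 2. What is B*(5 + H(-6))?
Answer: -2212/45 ≈ -49.156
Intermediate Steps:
H(R) = 2 + 2*R² (H(R) = (R² + R²) + 2 = 2*R² + 2 = 2 + 2*R²)
B = -28/45 (B = -28*1/45 = -28/45 ≈ -0.62222)
B*(5 + H(-6)) = -28*(5 + (2 + 2*(-6)²))/45 = -28*(5 + (2 + 2*36))/45 = -28*(5 + (2 + 72))/45 = -28*(5 + 74)/45 = -28/45*79 = -2212/45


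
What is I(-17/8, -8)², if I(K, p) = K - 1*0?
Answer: 289/64 ≈ 4.5156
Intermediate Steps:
I(K, p) = K (I(K, p) = K + 0 = K)
I(-17/8, -8)² = (-17/8)² = 289/64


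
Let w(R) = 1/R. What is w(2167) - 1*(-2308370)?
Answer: 5002237791/2167 ≈ 2.3084e+6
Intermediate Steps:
w(2167) - 1*(-2308370) = 1/2167 - 1*(-2308370) = 1/2167 + 2308370 = 5002237791/2167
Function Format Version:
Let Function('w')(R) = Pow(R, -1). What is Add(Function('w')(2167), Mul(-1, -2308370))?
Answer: Rational(5002237791, 2167) ≈ 2.3084e+6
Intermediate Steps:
Add(Function('w')(2167), Mul(-1, -2308370)) = Add(Pow(2167, -1), Mul(-1, -2308370)) = Add(Rational(1, 2167), 2308370) = Rational(5002237791, 2167)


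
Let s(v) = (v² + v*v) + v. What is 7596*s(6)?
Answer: 592488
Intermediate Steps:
s(v) = v + 2*v² (s(v) = (v² + v²) + v = 2*v² + v = v + 2*v²)
7596*s(6) = 7596*(6*(1 + 2*6)) = 7596*(6*(1 + 12)) = 7596*(6*13) = 7596*78 = 592488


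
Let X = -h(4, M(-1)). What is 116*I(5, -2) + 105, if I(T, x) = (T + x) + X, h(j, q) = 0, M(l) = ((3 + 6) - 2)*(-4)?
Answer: 453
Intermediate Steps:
M(l) = -28 (M(l) = (9 - 2)*(-4) = 7*(-4) = -28)
X = 0 (X = -1*0 = 0)
I(T, x) = T + x (I(T, x) = (T + x) + 0 = T + x)
116*I(5, -2) + 105 = 116*(5 - 2) + 105 = 116*3 + 105 = 348 + 105 = 453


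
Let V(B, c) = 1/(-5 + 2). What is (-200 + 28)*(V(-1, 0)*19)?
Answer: 3268/3 ≈ 1089.3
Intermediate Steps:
V(B, c) = -⅓ (V(B, c) = 1/(-3) = -⅓)
(-200 + 28)*(V(-1, 0)*19) = (-200 + 28)*(-⅓*19) = -172*(-19/3) = 3268/3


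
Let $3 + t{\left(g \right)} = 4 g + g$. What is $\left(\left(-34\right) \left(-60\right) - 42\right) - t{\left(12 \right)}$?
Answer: $1941$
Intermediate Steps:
$t{\left(g \right)} = -3 + 5 g$ ($t{\left(g \right)} = -3 + \left(4 g + g\right) = -3 + 5 g$)
$\left(\left(-34\right) \left(-60\right) - 42\right) - t{\left(12 \right)} = \left(\left(-34\right) \left(-60\right) - 42\right) - \left(-3 + 5 \cdot 12\right) = \left(2040 - 42\right) - \left(-3 + 60\right) = 1998 - 57 = 1941$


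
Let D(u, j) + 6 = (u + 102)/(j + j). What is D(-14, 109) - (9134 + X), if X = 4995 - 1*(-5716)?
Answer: -2163715/109 ≈ -19851.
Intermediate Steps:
X = 10711 (X = 4995 + 5716 = 10711)
D(u, j) = -6 + (102 + u)/(2*j) (D(u, j) = -6 + (u + 102)/(j + j) = -6 + (102 + u)/((2*j)) = -6 + (102 + u)*(1/(2*j)) = -6 + (102 + u)/(2*j))
D(-14, 109) - (9134 + X) = (1/2)*(102 - 14 - 12*109)/109 - (9134 + 10711) = (1/2)*(1/109)*(102 - 14 - 1308) - 1*19845 = (1/2)*(1/109)*(-1220) - 19845 = -610/109 - 19845 = -2163715/109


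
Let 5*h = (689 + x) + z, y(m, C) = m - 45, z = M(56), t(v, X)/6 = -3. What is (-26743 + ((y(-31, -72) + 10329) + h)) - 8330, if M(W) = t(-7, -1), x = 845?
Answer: -122584/5 ≈ -24517.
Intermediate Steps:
t(v, X) = -18 (t(v, X) = 6*(-3) = -18)
M(W) = -18
z = -18
y(m, C) = -45 + m
h = 1516/5 (h = ((689 + 845) - 18)/5 = (1534 - 18)/5 = (1/5)*1516 = 1516/5 ≈ 303.20)
(-26743 + ((y(-31, -72) + 10329) + h)) - 8330 = (-26743 + (((-45 - 31) + 10329) + 1516/5)) - 8330 = (-26743 + ((-76 + 10329) + 1516/5)) - 8330 = (-26743 + (10253 + 1516/5)) - 8330 = (-26743 + 52781/5) - 8330 = -80934/5 - 8330 = -122584/5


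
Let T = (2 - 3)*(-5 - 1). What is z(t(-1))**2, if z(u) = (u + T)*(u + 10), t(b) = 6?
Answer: 36864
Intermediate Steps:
T = 6 (T = -1*(-6) = 6)
z(u) = (6 + u)*(10 + u) (z(u) = (u + 6)*(u + 10) = (6 + u)*(10 + u))
z(t(-1))**2 = (60 + 6**2 + 16*6)**2 = (60 + 36 + 96)**2 = 192**2 = 36864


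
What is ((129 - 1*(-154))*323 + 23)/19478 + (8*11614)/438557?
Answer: 20953941780/4271106623 ≈ 4.9060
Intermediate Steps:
((129 - 1*(-154))*323 + 23)/19478 + (8*11614)/438557 = ((129 + 154)*323 + 23)*(1/19478) + 92912*(1/438557) = (283*323 + 23)*(1/19478) + 92912/438557 = (91409 + 23)*(1/19478) + 92912/438557 = 91432*(1/19478) + 92912/438557 = 45716/9739 + 92912/438557 = 20953941780/4271106623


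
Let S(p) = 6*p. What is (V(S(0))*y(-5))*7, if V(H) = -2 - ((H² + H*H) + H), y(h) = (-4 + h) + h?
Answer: 196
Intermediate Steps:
y(h) = -4 + 2*h
V(H) = -2 - H - 2*H² (V(H) = -2 - ((H² + H²) + H) = -2 - (2*H² + H) = -2 - (H + 2*H²) = -2 + (-H - 2*H²) = -2 - H - 2*H²)
(V(S(0))*y(-5))*7 = ((-2 - 6*0 - 2*(6*0)²)*(-4 + 2*(-5)))*7 = ((-2 - 1*0 - 2*0²)*(-4 - 10))*7 = ((-2 + 0 - 2*0)*(-14))*7 = ((-2 + 0 + 0)*(-14))*7 = -2*(-14)*7 = 28*7 = 196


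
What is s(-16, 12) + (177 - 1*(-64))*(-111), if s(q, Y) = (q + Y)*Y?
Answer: -26799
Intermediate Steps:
s(q, Y) = Y*(Y + q) (s(q, Y) = (Y + q)*Y = Y*(Y + q))
s(-16, 12) + (177 - 1*(-64))*(-111) = 12*(12 - 16) + (177 - 1*(-64))*(-111) = 12*(-4) + (177 + 64)*(-111) = -48 + 241*(-111) = -48 - 26751 = -26799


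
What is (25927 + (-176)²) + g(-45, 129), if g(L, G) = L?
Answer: 56858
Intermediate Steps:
(25927 + (-176)²) + g(-45, 129) = (25927 + (-176)²) - 45 = (25927 + 30976) - 45 = 56903 - 45 = 56858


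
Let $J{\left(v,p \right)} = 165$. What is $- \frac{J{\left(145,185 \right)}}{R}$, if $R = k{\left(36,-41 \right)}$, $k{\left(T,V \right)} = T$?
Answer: $- \frac{55}{12} \approx -4.5833$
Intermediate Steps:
$R = 36$
$- \frac{J{\left(145,185 \right)}}{R} = - \frac{165}{36} = \left(-1\right) \frac{55}{12} = - \frac{55}{12}$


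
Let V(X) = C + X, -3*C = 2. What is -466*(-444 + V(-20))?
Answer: 649604/3 ≈ 2.1653e+5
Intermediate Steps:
C = -⅔ (C = -⅓*2 = -⅔ ≈ -0.66667)
V(X) = -⅔ + X
-466*(-444 + V(-20)) = -466*(-444 + (-⅔ - 20)) = -466*(-444 - 62/3) = -466*(-1394/3) = 649604/3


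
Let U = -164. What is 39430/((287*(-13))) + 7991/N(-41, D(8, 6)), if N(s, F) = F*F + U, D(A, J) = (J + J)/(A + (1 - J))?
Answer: -35650061/552188 ≈ -64.561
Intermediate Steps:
D(A, J) = 2*J/(1 + A - J) (D(A, J) = (2*J)/(1 + A - J) = 2*J/(1 + A - J))
N(s, F) = -164 + F**2 (N(s, F) = F*F - 164 = F**2 - 164 = -164 + F**2)
39430/((287*(-13))) + 7991/N(-41, D(8, 6)) = 39430/((287*(-13))) + 7991/(-164 + (2*6/(1 + 8 - 1*6))**2) = 39430/(-3731) + 7991/(-164 + (2*6/(1 + 8 - 6))**2) = 39430*(-1/3731) + 7991/(-164 + (2*6/3)**2) = -39430/3731 + 7991/(-164 + (2*6*(1/3))**2) = -39430/3731 + 7991/(-164 + 4**2) = -39430/3731 + 7991/(-164 + 16) = -39430/3731 + 7991/(-148) = -39430/3731 + 7991*(-1/148) = -39430/3731 - 7991/148 = -35650061/552188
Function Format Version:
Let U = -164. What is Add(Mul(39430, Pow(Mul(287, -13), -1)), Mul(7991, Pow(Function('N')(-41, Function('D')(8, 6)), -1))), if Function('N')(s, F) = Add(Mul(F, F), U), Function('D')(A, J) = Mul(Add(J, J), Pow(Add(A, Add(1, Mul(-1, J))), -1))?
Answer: Rational(-35650061, 552188) ≈ -64.561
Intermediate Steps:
Function('D')(A, J) = Mul(2, J, Pow(Add(1, A, Mul(-1, J)), -1)) (Function('D')(A, J) = Mul(Mul(2, J), Pow(Add(1, A, Mul(-1, J)), -1)) = Mul(2, J, Pow(Add(1, A, Mul(-1, J)), -1)))
Function('N')(s, F) = Add(-164, Pow(F, 2)) (Function('N')(s, F) = Add(Mul(F, F), -164) = Add(Pow(F, 2), -164) = Add(-164, Pow(F, 2)))
Add(Mul(39430, Pow(Mul(287, -13), -1)), Mul(7991, Pow(Function('N')(-41, Function('D')(8, 6)), -1))) = Add(Mul(39430, Pow(Mul(287, -13), -1)), Mul(7991, Pow(Add(-164, Pow(Mul(2, 6, Pow(Add(1, 8, Mul(-1, 6)), -1)), 2)), -1))) = Add(Mul(39430, Pow(-3731, -1)), Mul(7991, Pow(Add(-164, Pow(Mul(2, 6, Pow(Add(1, 8, -6), -1)), 2)), -1))) = Add(Mul(39430, Rational(-1, 3731)), Mul(7991, Pow(Add(-164, Pow(Mul(2, 6, Pow(3, -1)), 2)), -1))) = Add(Rational(-39430, 3731), Mul(7991, Pow(Add(-164, Pow(Mul(2, 6, Rational(1, 3)), 2)), -1))) = Add(Rational(-39430, 3731), Mul(7991, Pow(Add(-164, Pow(4, 2)), -1))) = Add(Rational(-39430, 3731), Mul(7991, Pow(Add(-164, 16), -1))) = Add(Rational(-39430, 3731), Mul(7991, Pow(-148, -1))) = Add(Rational(-39430, 3731), Mul(7991, Rational(-1, 148))) = Add(Rational(-39430, 3731), Rational(-7991, 148)) = Rational(-35650061, 552188)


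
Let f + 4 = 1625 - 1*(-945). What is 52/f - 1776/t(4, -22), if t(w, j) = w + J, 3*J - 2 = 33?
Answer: -6834602/60301 ≈ -113.34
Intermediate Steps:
J = 35/3 (J = 2/3 + (1/3)*33 = 2/3 + 11 = 35/3 ≈ 11.667)
t(w, j) = 35/3 + w (t(w, j) = w + 35/3 = 35/3 + w)
f = 2566 (f = -4 + (1625 - 1*(-945)) = -4 + (1625 + 945) = -4 + 2570 = 2566)
52/f - 1776/t(4, -22) = 52/2566 - 1776/(35/3 + 4) = 52*(1/2566) - 1776/47/3 = 26/1283 - 1776*3/47 = 26/1283 - 5328/47 = -6834602/60301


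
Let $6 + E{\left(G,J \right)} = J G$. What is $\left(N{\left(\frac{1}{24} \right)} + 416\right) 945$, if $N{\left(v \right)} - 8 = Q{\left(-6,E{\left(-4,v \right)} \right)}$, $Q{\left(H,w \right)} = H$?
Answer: $395010$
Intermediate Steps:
$E{\left(G,J \right)} = -6 + G J$ ($E{\left(G,J \right)} = -6 + J G = -6 + G J$)
$N{\left(v \right)} = 2$ ($N{\left(v \right)} = 8 - 6 = 2$)
$\left(N{\left(\frac{1}{24} \right)} + 416\right) 945 = \left(2 + 416\right) 945 = 418 \cdot 945 = 395010$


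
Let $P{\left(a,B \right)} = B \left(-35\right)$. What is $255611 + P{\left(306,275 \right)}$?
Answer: $245986$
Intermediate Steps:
$P{\left(a,B \right)} = - 35 B$
$255611 + P{\left(306,275 \right)} = 255611 - 9625 = 245986$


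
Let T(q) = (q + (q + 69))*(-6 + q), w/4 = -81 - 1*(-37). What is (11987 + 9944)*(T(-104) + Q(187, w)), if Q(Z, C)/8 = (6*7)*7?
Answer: 386906702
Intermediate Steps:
w = -176 (w = 4*(-81 - 1*(-37)) = 4*(-81 + 37) = 4*(-44) = -176)
T(q) = (-6 + q)*(69 + 2*q) (T(q) = (q + (69 + q))*(-6 + q) = (69 + 2*q)*(-6 + q) = (-6 + q)*(69 + 2*q))
Q(Z, C) = 2352 (Q(Z, C) = 8*((6*7)*7) = 8*(42*7) = 8*294 = 2352)
(11987 + 9944)*(T(-104) + Q(187, w)) = (11987 + 9944)*((-414 + 2*(-104)**2 + 57*(-104)) + 2352) = 21931*((-414 + 2*10816 - 5928) + 2352) = 21931*((-414 + 21632 - 5928) + 2352) = 21931*(15290 + 2352) = 21931*17642 = 386906702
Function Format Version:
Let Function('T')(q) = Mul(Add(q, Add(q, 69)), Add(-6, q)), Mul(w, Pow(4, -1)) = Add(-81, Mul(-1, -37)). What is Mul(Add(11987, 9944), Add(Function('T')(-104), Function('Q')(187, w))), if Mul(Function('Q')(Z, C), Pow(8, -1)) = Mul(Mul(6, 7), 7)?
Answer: 386906702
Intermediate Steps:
w = -176 (w = Mul(4, Add(-81, Mul(-1, -37))) = Mul(4, Add(-81, 37)) = Mul(4, -44) = -176)
Function('T')(q) = Mul(Add(-6, q), Add(69, Mul(2, q))) (Function('T')(q) = Mul(Add(q, Add(69, q)), Add(-6, q)) = Mul(Add(69, Mul(2, q)), Add(-6, q)) = Mul(Add(-6, q), Add(69, Mul(2, q))))
Function('Q')(Z, C) = 2352 (Function('Q')(Z, C) = Mul(8, Mul(Mul(6, 7), 7)) = Mul(8, Mul(42, 7)) = Mul(8, 294) = 2352)
Mul(Add(11987, 9944), Add(Function('T')(-104), Function('Q')(187, w))) = Mul(Add(11987, 9944), Add(Add(-414, Mul(2, Pow(-104, 2)), Mul(57, -104)), 2352)) = Mul(21931, Add(Add(-414, Mul(2, 10816), -5928), 2352)) = Mul(21931, Add(Add(-414, 21632, -5928), 2352)) = Mul(21931, Add(15290, 2352)) = Mul(21931, 17642) = 386906702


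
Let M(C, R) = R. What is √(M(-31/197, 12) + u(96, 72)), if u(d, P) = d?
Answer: 6*√3 ≈ 10.392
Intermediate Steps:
√(M(-31/197, 12) + u(96, 72)) = √(12 + 96) = √108 = 6*√3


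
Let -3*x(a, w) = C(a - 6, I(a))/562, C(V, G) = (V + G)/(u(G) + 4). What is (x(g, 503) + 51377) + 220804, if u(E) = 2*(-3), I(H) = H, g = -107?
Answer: 229448528/843 ≈ 2.7218e+5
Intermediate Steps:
u(E) = -6
C(V, G) = -G/2 - V/2 (C(V, G) = (V + G)/(-6 + 4) = (G + V)/(-2) = (G + V)*(-½) = -G/2 - V/2)
x(a, w) = -1/562 + a/1686 (x(a, w) = -(-a/2 - (a - 6)/2)/(3*562) = -(-a/2 - (-6 + a)/2)/(3*562) = -(-a/2 + (3 - a/2))/(3*562) = -(3 - a)/(3*562) = -(3/562 - a/562)/3 = -1/562 + a/1686)
(x(g, 503) + 51377) + 220804 = ((-1/562 + (1/1686)*(-107)) + 51377) + 220804 = ((-1/562 - 107/1686) + 51377) + 220804 = (-55/843 + 51377) + 220804 = 43310756/843 + 220804 = 229448528/843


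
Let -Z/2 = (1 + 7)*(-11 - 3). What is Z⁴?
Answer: 2517630976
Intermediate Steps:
Z = 224 (Z = -2*(1 + 7)*(-11 - 3) = -16*(-14) = -2*(-112) = 224)
Z⁴ = 224⁴ = 2517630976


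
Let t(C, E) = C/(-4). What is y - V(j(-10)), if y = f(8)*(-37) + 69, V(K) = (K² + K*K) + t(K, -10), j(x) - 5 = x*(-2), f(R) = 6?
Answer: -5587/4 ≈ -1396.8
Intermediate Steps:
t(C, E) = -C/4 (t(C, E) = C*(-¼) = -C/4)
j(x) = 5 - 2*x (j(x) = 5 + x*(-2) = 5 - 2*x)
V(K) = 2*K² - K/4 (V(K) = (K² + K*K) - K/4 = (K² + K²) - K/4 = 2*K² - K/4)
y = -153 (y = 6*(-37) + 69 = -222 + 69 = -153)
y - V(j(-10)) = -153 - (5 - 2*(-10))*(-1 + 8*(5 - 2*(-10)))/4 = -153 - (5 + 20)*(-1 + 8*(5 + 20))/4 = -153 - 25*(-1 + 8*25)/4 = -153 - 25*(-1 + 200)/4 = -153 - 25*199/4 = -153 - 1*4975/4 = -153 - 4975/4 = -5587/4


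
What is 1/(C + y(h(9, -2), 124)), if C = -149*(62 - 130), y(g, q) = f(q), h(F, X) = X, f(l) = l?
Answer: 1/10256 ≈ 9.7504e-5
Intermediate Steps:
y(g, q) = q
C = 10132 (C = -149*(-68) = 10132)
1/(C + y(h(9, -2), 124)) = 1/(10132 + 124) = 1/10256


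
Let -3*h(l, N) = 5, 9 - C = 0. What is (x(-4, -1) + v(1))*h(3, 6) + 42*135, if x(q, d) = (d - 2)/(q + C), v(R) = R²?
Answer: 17008/3 ≈ 5669.3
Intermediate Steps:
C = 9 (C = 9 - 1*0 = 9 + 0 = 9)
h(l, N) = -5/3 (h(l, N) = -⅓*5 = -5/3)
x(q, d) = (-2 + d)/(9 + q) (x(q, d) = (d - 2)/(q + 9) = (-2 + d)/(9 + q))
(x(-4, -1) + v(1))*h(3, 6) + 42*135 = ((-2 - 1)/(9 - 4) + 1²)*(-5/3) + 42*135 = (-3/5 + 1)*(-5/3) + 5670 = ((⅕)*(-3) + 1)*(-5/3) + 5670 = (-⅗ + 1)*(-5/3) + 5670 = (⅖)*(-5/3) + 5670 = -⅔ + 5670 = 17008/3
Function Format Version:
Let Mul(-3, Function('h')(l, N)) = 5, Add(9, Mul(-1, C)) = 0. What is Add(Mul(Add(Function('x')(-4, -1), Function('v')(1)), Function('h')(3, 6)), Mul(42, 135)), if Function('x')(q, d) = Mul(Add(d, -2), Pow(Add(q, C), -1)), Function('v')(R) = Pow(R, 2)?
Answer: Rational(17008, 3) ≈ 5669.3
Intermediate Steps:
C = 9 (C = Add(9, Mul(-1, 0)) = Add(9, 0) = 9)
Function('h')(l, N) = Rational(-5, 3) (Function('h')(l, N) = Mul(Rational(-1, 3), 5) = Rational(-5, 3))
Function('x')(q, d) = Mul(Pow(Add(9, q), -1), Add(-2, d)) (Function('x')(q, d) = Mul(Add(d, -2), Pow(Add(q, 9), -1)) = Mul(Add(-2, d), Pow(Add(9, q), -1)) = Mul(Pow(Add(9, q), -1), Add(-2, d)))
Add(Mul(Add(Function('x')(-4, -1), Function('v')(1)), Function('h')(3, 6)), Mul(42, 135)) = Add(Mul(Add(Mul(Pow(Add(9, -4), -1), Add(-2, -1)), Pow(1, 2)), Rational(-5, 3)), Mul(42, 135)) = Add(Mul(Add(Mul(Pow(5, -1), -3), 1), Rational(-5, 3)), 5670) = Add(Mul(Add(Mul(Rational(1, 5), -3), 1), Rational(-5, 3)), 5670) = Add(Mul(Add(Rational(-3, 5), 1), Rational(-5, 3)), 5670) = Add(Mul(Rational(2, 5), Rational(-5, 3)), 5670) = Add(Rational(-2, 3), 5670) = Rational(17008, 3)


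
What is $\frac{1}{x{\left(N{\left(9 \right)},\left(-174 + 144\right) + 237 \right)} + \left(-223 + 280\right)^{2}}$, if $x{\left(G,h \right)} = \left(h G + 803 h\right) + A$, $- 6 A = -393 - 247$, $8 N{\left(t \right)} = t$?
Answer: $\frac{24}{4075429} \approx 5.8889 \cdot 10^{-6}$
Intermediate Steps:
$N{\left(t \right)} = \frac{t}{8}$
$A = \frac{320}{3}$ ($A = - \frac{-393 - 247}{6} = \left(- \frac{1}{6}\right) \left(-640\right) = \frac{320}{3} \approx 106.67$)
$x{\left(G,h \right)} = \frac{320}{3} + 803 h + G h$ ($x{\left(G,h \right)} = \left(h G + 803 h\right) + \frac{320}{3} = \left(G h + 803 h\right) + \frac{320}{3} = \left(803 h + G h\right) + \frac{320}{3} = \frac{320}{3} + 803 h + G h$)
$\frac{1}{x{\left(N{\left(9 \right)},\left(-174 + 144\right) + 237 \right)} + \left(-223 + 280\right)^{2}} = \frac{1}{\left(\frac{320}{3} + 803 \left(\left(-174 + 144\right) + 237\right) + \frac{1}{8} \cdot 9 \left(\left(-174 + 144\right) + 237\right)\right) + \left(-223 + 280\right)^{2}} = \frac{1}{\left(\frac{320}{3} + 803 \left(-30 + 237\right) + \frac{9 \left(-30 + 237\right)}{8}\right) + 57^{2}} = \frac{1}{\left(\frac{320}{3} + 803 \cdot 207 + \frac{9}{8} \cdot 207\right) + 3249} = \frac{1}{\left(\frac{320}{3} + 166221 + \frac{1863}{8}\right) + 3249} = \frac{1}{\frac{3997453}{24} + 3249} = \frac{1}{\frac{4075429}{24}} = \frac{24}{4075429}$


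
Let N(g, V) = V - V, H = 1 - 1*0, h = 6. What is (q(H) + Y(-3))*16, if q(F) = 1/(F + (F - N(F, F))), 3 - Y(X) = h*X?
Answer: 344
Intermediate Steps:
H = 1 (H = 1 + 0 = 1)
Y(X) = 3 - 6*X
N(g, V) = 0
q(F) = 1/(2*F) (q(F) = 1/(F + (F - 1*0)) = 1/(F + (F + 0)) = 1/(F + F) = 1/(2*F))
(q(H) + Y(-3))*16 = ((½)/1 + (3 - 6*(-3)))*16 = ((½)*1 + (3 + 18))*16 = (½ + 21)*16 = (43/2)*16 = 344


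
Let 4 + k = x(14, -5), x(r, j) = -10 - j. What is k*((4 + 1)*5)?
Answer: -225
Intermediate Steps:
k = -9 (k = -4 + (-10 - 1*(-5)) = -4 + (-10 + 5) = -4 - 5 = -9)
k*((4 + 1)*5) = -9*(4 + 1)*5 = -45*5 = -9*25 = -225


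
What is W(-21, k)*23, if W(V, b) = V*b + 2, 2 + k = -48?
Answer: 24196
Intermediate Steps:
k = -50 (k = -2 - 48 = -50)
W(V, b) = 2 + V*b
W(-21, k)*23 = (2 - 21*(-50))*23 = (2 + 1050)*23 = 1052*23 = 24196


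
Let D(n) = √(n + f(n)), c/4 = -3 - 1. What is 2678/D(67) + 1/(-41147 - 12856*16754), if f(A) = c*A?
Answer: -1/904766262 - 2678*I*√1005/1005 ≈ -1.1053e-9 - 84.475*I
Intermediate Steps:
c = -16 (c = 4*(-3 - 1) = 4*(-4) = -16)
f(A) = -16*A
D(n) = √15*√(-n) (D(n) = √(n - 16*n) = √(-15*n) = √15*√(-n))
2678/D(67) + 1/(-41147 - 12856*16754) = 2678/((√15*√(-1*67))) + 1/(-41147 - 12856*16754) = 2678/((√15*√(-67))) + (1/16754)/(-54003) = 2678/((√15*(I*√67))) - 1/54003*1/16754 = 2678/((I*√1005)) - 1/904766262 = 2678*(-I*√1005/1005) - 1/904766262 = -2678*I*√1005/1005 - 1/904766262 = -1/904766262 - 2678*I*√1005/1005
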